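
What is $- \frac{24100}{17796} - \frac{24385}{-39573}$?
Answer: $- \frac{43312820}{58686759} \approx -0.73803$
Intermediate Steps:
$- \frac{24100}{17796} - \frac{24385}{-39573} = \left(-24100\right) \frac{1}{17796} - - \frac{24385}{39573} = - \frac{6025}{4449} + \frac{24385}{39573} = - \frac{43312820}{58686759}$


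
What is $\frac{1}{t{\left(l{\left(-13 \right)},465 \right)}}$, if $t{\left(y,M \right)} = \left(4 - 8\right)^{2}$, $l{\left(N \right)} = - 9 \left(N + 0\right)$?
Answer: $\frac{1}{16} \approx 0.0625$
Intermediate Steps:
$l{\left(N \right)} = - 9 N$
$t{\left(y,M \right)} = 16$ ($t{\left(y,M \right)} = \left(-4\right)^{2} = 16$)
$\frac{1}{t{\left(l{\left(-13 \right)},465 \right)}} = \frac{1}{16}$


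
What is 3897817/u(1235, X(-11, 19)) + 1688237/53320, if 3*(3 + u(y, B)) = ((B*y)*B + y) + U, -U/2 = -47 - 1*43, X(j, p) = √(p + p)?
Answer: 29379059623/107386480 ≈ 273.58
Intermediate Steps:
X(j, p) = √2*√p (X(j, p) = √(2*p) = √2*√p)
U = 180 (U = -2*(-47 - 1*43) = -2*(-47 - 43) = -2*(-90) = 180)
u(y, B) = 57 + y/3 + y*B²/3 (u(y, B) = -3 + (((B*y)*B + y) + 180)/3 = -3 + ((y*B² + y) + 180)/3 = -3 + ((y + y*B²) + 180)/3 = -3 + (180 + y + y*B²)/3 = -3 + (60 + y/3 + y*B²/3) = 57 + y/3 + y*B²/3)
3897817/u(1235, X(-11, 19)) + 1688237/53320 = 3897817/(57 + (⅓)*1235 + (⅓)*1235*(√2*√19)²) + 1688237/53320 = 3897817/(57 + 1235/3 + (⅓)*1235*(√38)²) + 1688237*(1/53320) = 3897817/(57 + 1235/3 + (⅓)*1235*38) + 1688237/53320 = 3897817/(57 + 1235/3 + 46930/3) + 1688237/53320 = 3897817/16112 + 1688237/53320 = 29379059623/107386480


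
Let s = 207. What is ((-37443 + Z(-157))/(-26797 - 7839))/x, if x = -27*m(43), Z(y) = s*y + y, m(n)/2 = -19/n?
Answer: 3014257/35536536 ≈ 0.084821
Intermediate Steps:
m(n) = -38/n (m(n) = 2*(-19/n) = -38/n)
Z(y) = 208*y (Z(y) = 207*y + y = 208*y)
x = 1026/43 (x = -(-1026)/43 = -27*(-38/43) = 1026/43 ≈ 23.860)
((-37443 + Z(-157))/(-26797 - 7839))/x = ((-37443 + 208*(-157))/(-26797 - 7839))/(1026/43) = ((-37443 - 32656)/(-34636))*(43/1026) = -70099*(-1/34636)*(43/1026) = (70099/34636)*(43/1026) = 3014257/35536536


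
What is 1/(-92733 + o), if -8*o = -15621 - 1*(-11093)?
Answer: -1/92167 ≈ -1.0850e-5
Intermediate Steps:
o = 566 (o = -(-15621 - 1*(-11093))/8 = -(-15621 + 11093)/8 = -⅛*(-4528) = 566)
1/(-92733 + o) = 1/(-92733 + 566) = 1/(-92167) = -1/92167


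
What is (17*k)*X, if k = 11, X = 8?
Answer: 1496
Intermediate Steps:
(17*k)*X = (17*11)*8 = 187*8 = 1496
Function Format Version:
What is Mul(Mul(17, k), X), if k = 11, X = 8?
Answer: 1496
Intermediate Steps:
Mul(Mul(17, k), X) = Mul(Mul(17, 11), 8) = Mul(187, 8) = 1496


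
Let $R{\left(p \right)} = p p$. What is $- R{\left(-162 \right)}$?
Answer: $-26244$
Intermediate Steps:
$R{\left(p \right)} = p^{2}$
$- R{\left(-162 \right)} = - \left(-162\right)^{2} = \left(-1\right) 26244 = -26244$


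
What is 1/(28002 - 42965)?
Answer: -1/14963 ≈ -6.6831e-5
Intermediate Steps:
1/(28002 - 42965) = 1/(-14963) = -1/14963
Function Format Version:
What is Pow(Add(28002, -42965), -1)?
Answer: Rational(-1, 14963) ≈ -6.6831e-5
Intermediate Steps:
Pow(Add(28002, -42965), -1) = Pow(-14963, -1) = Rational(-1, 14963)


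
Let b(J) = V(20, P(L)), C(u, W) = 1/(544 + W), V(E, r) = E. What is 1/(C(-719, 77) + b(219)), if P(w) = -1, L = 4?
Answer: 621/12421 ≈ 0.049996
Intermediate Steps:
b(J) = 20
1/(C(-719, 77) + b(219)) = 1/(1/(544 + 77) + 20) = 1/(1/621 + 20) = 1/(12421/621) = 621/12421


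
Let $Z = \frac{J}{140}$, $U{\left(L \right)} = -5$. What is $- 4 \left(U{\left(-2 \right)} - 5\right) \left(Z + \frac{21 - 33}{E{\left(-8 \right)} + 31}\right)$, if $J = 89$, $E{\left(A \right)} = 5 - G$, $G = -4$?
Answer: $\frac{94}{7} \approx 13.429$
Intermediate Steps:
$E{\left(A \right)} = 9$ ($E{\left(A \right)} = 5 - -4 = 5 + 4 = 9$)
$Z = \frac{89}{140} \approx 0.63571$
$- 4 \left(U{\left(-2 \right)} - 5\right) \left(Z + \frac{21 - 33}{E{\left(-8 \right)} + 31}\right) = - 4 \left(-5 - 5\right) \left(\frac{89}{140} + \frac{21 - 33}{9 + 31}\right) = \left(-4\right) \left(-10\right) \left(\frac{89}{140} - \frac{12}{40}\right) = 40 \left(\frac{89}{140} - \frac{3}{10}\right) = 40 \cdot \frac{47}{140} = \frac{94}{7}$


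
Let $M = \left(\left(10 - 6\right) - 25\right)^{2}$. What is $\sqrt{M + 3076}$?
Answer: $\sqrt{3517} \approx 59.304$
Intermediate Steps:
$M = 441$ ($M = \left(4 - 25\right)^{2} = \left(-21\right)^{2} = 441$)
$\sqrt{M + 3076} = \sqrt{441 + 3076} = \sqrt{3517}$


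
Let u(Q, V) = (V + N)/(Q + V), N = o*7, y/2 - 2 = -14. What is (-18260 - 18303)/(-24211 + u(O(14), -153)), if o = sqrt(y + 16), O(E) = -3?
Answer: 21542006548764/14263938758561 - 79853592*I*sqrt(2)/14263938758561 ≈ 1.5102 - 7.9172e-6*I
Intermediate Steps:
y = -24 (y = 4 + 2*(-14) = 4 - 28 = -24)
o = 2*I*sqrt(2) (o = sqrt(-24 + 16) = sqrt(-8) = 2*I*sqrt(2) ≈ 2.8284*I)
N = 14*I*sqrt(2) (N = (2*I*sqrt(2))*7 = 14*I*sqrt(2) ≈ 19.799*I)
u(Q, V) = (V + 14*I*sqrt(2))/(Q + V)
(-18260 - 18303)/(-24211 + u(O(14), -153)) = (-18260 - 18303)/(-24211 + (-153 + 14*I*sqrt(2))/(-3 - 153)) = -36563/(-24211 + (-153 + 14*I*sqrt(2))/(-156)) = -36563/(-24211 - (-153 + 14*I*sqrt(2))/156) = -36563/(-24211 + (51/52 - 7*I*sqrt(2)/78)) = -36563/(-1258921/52 - 7*I*sqrt(2)/78)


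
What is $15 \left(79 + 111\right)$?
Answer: $2850$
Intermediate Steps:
$15 \left(79 + 111\right) = 15 \cdot 190 = 2850$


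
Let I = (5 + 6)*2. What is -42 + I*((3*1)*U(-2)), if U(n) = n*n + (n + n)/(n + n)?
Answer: 288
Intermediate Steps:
U(n) = 1 + n² (U(n) = n² + (2*n)/((2*n)) = n² + (2*n)*(1/(2*n)) = n² + 1 = 1 + n²)
I = 22 (I = 11*2 = 22)
-42 + I*((3*1)*U(-2)) = -42 + 22*((3*1)*(1 + (-2)²)) = -42 + 22*(3*(1 + 4)) = -42 + 22*(3*5) = -42 + 22*15 = -42 + 330 = 288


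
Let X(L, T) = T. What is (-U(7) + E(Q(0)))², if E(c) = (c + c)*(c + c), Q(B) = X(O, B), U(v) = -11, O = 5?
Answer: 121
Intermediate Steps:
Q(B) = B
E(c) = 4*c² (E(c) = (2*c)*(2*c) = 4*c²)
(-U(7) + E(Q(0)))² = (-1*(-11) + 4*0²)² = (11 + 4*0)² = (11 + 0)² = 11² = 121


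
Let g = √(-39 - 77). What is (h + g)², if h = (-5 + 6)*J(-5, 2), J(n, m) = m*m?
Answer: -100 + 16*I*√29 ≈ -100.0 + 86.163*I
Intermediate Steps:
J(n, m) = m²
h = 4 (h = (-5 + 6)*2² = 1*4 = 4)
g = 2*I*√29 (g = √(-116) = 2*I*√29 ≈ 10.77*I)
(h + g)² = (4 + 2*I*√29)²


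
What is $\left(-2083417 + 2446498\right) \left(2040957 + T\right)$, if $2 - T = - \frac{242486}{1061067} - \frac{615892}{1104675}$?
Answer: $\frac{96510106437480060082301}{130237132025} \approx 7.4103 \cdot 10^{11}$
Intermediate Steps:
$T = \frac{1088546425088}{390711396075}$ ($T = 2 - \left(- \frac{242486}{1061067} - \frac{615892}{1104675}\right) = 2 - - \frac{307123632938}{390711396075} = 2 + \frac{307123632938}{390711396075} = \frac{1088546425088}{390711396075} \approx 2.7861$)
$\left(-2083417 + 2446498\right) \left(2040957 + T\right) = \left(-2083417 + 2446498\right) \left(2040957 + \frac{1088546425088}{390711396075}\right) = 363081 \cdot \frac{797426247345468863}{390711396075} = \frac{96510106437480060082301}{130237132025}$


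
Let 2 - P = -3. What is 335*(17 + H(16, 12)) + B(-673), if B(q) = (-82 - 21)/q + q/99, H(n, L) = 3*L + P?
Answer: 1294119878/66627 ≈ 19423.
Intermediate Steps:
P = 5 (P = 2 - 1*(-3) = 2 + 3 = 5)
H(n, L) = 5 + 3*L (H(n, L) = 3*L + 5 = 5 + 3*L)
B(q) = -103/q + q/99 (B(q) = -103/q + q*(1/99) = -103/q + q/99)
335*(17 + H(16, 12)) + B(-673) = 335*(17 + (5 + 3*12)) + (-103/(-673) + (1/99)*(-673)) = 335*(17 + (5 + 36)) + (-103*(-1/673) - 673/99) = 335*(17 + 41) + (103/673 - 673/99) = 335*58 - 442732/66627 = 19430 - 442732/66627 = 1294119878/66627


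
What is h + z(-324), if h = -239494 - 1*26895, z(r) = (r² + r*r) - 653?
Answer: -57090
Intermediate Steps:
z(r) = -653 + 2*r² (z(r) = (r² + r²) - 653 = 2*r² - 653 = -653 + 2*r²)
h = -266389 (h = -239494 - 26895 = -266389)
h + z(-324) = -266389 + (-653 + 2*(-324)²) = -266389 + (-653 + 2*104976) = -266389 + (-653 + 209952) = -266389 + 209299 = -57090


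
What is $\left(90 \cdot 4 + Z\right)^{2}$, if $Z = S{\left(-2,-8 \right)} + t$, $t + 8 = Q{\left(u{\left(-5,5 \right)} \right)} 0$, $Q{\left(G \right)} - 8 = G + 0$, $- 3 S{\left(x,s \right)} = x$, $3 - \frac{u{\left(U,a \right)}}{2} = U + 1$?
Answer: $\frac{1119364}{9} \approx 1.2437 \cdot 10^{5}$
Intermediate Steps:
$u{\left(U,a \right)} = 4 - 2 U$ ($u{\left(U,a \right)} = 6 - 2 \left(U + 1\right) = 6 - 2 \left(1 + U\right) = 6 - \left(2 + 2 U\right) = 4 - 2 U$)
$S{\left(x,s \right)} = - \frac{x}{3}$
$Q{\left(G \right)} = 8 + G$ ($Q{\left(G \right)} = 8 + \left(G + 0\right) = 8 + G$)
$t = -8$ ($t = -8 + \left(8 + \left(4 - -10\right)\right) 0 = -8 + \left(8 + \left(4 + 10\right)\right) 0 = -8 + \left(8 + 14\right) 0 = -8 + 22 \cdot 0 = -8 + 0 = -8$)
$Z = - \frac{22}{3}$ ($Z = \left(- \frac{1}{3}\right) \left(-2\right) - 8 = \frac{2}{3} - 8 = - \frac{22}{3} \approx -7.3333$)
$\left(90 \cdot 4 + Z\right)^{2} = \left(90 \cdot 4 - \frac{22}{3}\right)^{2} = \left(360 - \frac{22}{3}\right)^{2} = \left(\frac{1058}{3}\right)^{2} = \frac{1119364}{9}$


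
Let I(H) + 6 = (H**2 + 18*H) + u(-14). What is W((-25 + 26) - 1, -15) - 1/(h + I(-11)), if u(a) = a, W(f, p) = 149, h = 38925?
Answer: 5785371/38828 ≈ 149.00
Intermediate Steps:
I(H) = -20 + H**2 + 18*H (I(H) = -6 + ((H**2 + 18*H) - 14) = -6 + (-14 + H**2 + 18*H) = -20 + H**2 + 18*H)
W((-25 + 26) - 1, -15) - 1/(h + I(-11)) = 149 - 1/(38925 + (-20 + (-11)**2 + 18*(-11))) = 149 - 1/(38925 + (-20 + 121 - 198)) = 149 - 1/(38925 - 97) = 149 - 1/38828 = 5785371/38828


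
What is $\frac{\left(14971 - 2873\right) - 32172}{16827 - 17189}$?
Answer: $\frac{10037}{181} \approx 55.453$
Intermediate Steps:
$\frac{\left(14971 - 2873\right) - 32172}{16827 - 17189} = \frac{12098 - 32172}{-362} = \left(-20074\right) \left(- \frac{1}{362}\right) = \frac{10037}{181}$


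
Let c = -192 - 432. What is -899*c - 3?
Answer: 560973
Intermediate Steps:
c = -624
-899*c - 3 = -899*(-624) - 3 = 560976 - 3 = 560973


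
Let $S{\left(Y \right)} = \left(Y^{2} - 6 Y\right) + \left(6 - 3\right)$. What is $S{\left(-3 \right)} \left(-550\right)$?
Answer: $-16500$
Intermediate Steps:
$S{\left(Y \right)} = 3 + Y^{2} - 6 Y$ ($S{\left(Y \right)} = \left(Y^{2} - 6 Y\right) + 3 = 3 + Y^{2} - 6 Y$)
$S{\left(-3 \right)} \left(-550\right) = \left(3 + \left(-3\right)^{2} - -18\right) \left(-550\right) = \left(3 + 9 + 18\right) \left(-550\right) = 30 \left(-550\right) = -16500$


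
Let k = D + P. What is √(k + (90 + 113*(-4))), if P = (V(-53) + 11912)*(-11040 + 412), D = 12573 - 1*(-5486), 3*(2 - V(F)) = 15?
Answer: I*√126551155 ≈ 11250.0*I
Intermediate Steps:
V(F) = -3 (V(F) = 2 - ⅓*15 = 2 - 5 = -3)
D = 18059 (D = 12573 + 5486 = 18059)
P = -126568852 (P = (-3 + 11912)*(-11040 + 412) = 11909*(-10628) = -126568852)
k = -126550793 (k = 18059 - 126568852 = -126550793)
√(k + (90 + 113*(-4))) = √(-126550793 + (90 + 113*(-4))) = √(-126550793 + (90 - 452)) = √(-126550793 - 362) = √(-126551155) = I*√126551155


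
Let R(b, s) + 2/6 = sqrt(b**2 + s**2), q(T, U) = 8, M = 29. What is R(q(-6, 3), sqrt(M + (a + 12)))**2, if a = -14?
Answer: 820/9 - 2*sqrt(91)/3 ≈ 84.751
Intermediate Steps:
R(b, s) = -1/3 + sqrt(b**2 + s**2)
R(q(-6, 3), sqrt(M + (a + 12)))**2 = (-1/3 + sqrt(8**2 + (sqrt(29 + (-14 + 12)))**2))**2 = (-1/3 + sqrt(64 + (sqrt(29 - 2))**2))**2 = (-1/3 + sqrt(64 + (sqrt(27))**2))**2 = (-1/3 + sqrt(64 + (3*sqrt(3))**2))**2 = (-1/3 + sqrt(64 + 27))**2 = (-1/3 + sqrt(91))**2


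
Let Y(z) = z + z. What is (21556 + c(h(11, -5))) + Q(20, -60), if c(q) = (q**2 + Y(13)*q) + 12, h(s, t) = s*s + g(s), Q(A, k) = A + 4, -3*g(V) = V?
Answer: 345688/9 ≈ 38410.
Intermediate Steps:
g(V) = -V/3
Q(A, k) = 4 + A
h(s, t) = s**2 - s/3 (h(s, t) = s*s - s/3 = s**2 - s/3)
Y(z) = 2*z
c(q) = 12 + q**2 + 26*q (c(q) = (q**2 + (2*13)*q) + 12 = (q**2 + 26*q) + 12 = 12 + q**2 + 26*q)
(21556 + c(h(11, -5))) + Q(20, -60) = (21556 + (12 + (11*(-1/3 + 11))**2 + 26*(11*(-1/3 + 11)))) + (4 + 20) = (21556 + (12 + (11*(32/3))**2 + 26*(11*(32/3)))) + 24 = (21556 + (12 + (352/3)**2 + 26*(352/3))) + 24 = (21556 + (12 + 123904/9 + 9152/3)) + 24 = (21556 + 151468/9) + 24 = 345472/9 + 24 = 345688/9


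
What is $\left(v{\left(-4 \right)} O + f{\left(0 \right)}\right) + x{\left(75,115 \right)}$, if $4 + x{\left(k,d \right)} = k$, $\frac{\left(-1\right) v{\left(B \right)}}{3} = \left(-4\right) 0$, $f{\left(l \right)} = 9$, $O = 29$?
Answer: $80$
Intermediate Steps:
$v{\left(B \right)} = 0$ ($v{\left(B \right)} = - 3 \left(\left(-4\right) 0\right) = \left(-3\right) 0 = 0$)
$x{\left(k,d \right)} = -4 + k$
$\left(v{\left(-4 \right)} O + f{\left(0 \right)}\right) + x{\left(75,115 \right)} = \left(0 \cdot 29 + 9\right) + \left(-4 + 75\right) = \left(0 + 9\right) + 71 = 9 + 71 = 80$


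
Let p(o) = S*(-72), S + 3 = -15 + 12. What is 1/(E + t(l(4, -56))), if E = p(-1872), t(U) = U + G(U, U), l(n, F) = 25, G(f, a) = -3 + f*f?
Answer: 1/1079 ≈ 0.00092678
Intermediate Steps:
G(f, a) = -3 + f**2
S = -6 (S = -3 + (-15 + 12) = -3 - 3 = -6)
p(o) = 432 (p(o) = -6*(-72) = 432)
t(U) = -3 + U + U**2 (t(U) = U + (-3 + U**2) = -3 + U + U**2)
E = 432
1/(E + t(l(4, -56))) = 1/(432 + (-3 + 25 + 25**2)) = 1/(432 + (-3 + 25 + 625)) = 1/(432 + 647) = 1/1079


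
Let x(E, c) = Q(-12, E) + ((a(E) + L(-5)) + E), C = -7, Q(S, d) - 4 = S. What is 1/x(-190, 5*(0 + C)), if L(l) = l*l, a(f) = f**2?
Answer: 1/35927 ≈ 2.7834e-5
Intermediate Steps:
Q(S, d) = 4 + S
L(l) = l**2
x(E, c) = 17 + E + E**2 (x(E, c) = (4 - 12) + ((E**2 + (-5)**2) + E) = -8 + ((E**2 + 25) + E) = -8 + ((25 + E**2) + E) = -8 + (25 + E + E**2) = 17 + E + E**2)
1/x(-190, 5*(0 + C)) = 1/(17 - 190 + (-190)**2) = 1/(17 - 190 + 36100) = 1/35927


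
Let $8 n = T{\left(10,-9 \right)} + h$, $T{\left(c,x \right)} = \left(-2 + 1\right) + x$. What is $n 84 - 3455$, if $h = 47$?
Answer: $- \frac{6133}{2} \approx -3066.5$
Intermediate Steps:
$T{\left(c,x \right)} = -1 + x$
$n = \frac{37}{8}$ ($n = \frac{\left(-1 - 9\right) + 47}{8} = \frac{-10 + 47}{8} = \frac{1}{8} \cdot 37 = \frac{37}{8} \approx 4.625$)
$n 84 - 3455 = \frac{37}{8} \cdot 84 - 3455 = \frac{777}{2} - 3455 = - \frac{6133}{2}$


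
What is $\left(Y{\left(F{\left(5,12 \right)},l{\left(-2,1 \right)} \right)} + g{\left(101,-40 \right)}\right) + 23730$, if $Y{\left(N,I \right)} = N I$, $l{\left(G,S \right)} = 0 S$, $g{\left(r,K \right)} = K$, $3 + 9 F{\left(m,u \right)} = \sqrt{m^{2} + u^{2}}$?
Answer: $23690$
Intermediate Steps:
$F{\left(m,u \right)} = - \frac{1}{3} + \frac{\sqrt{m^{2} + u^{2}}}{9}$
$l{\left(G,S \right)} = 0$
$Y{\left(N,I \right)} = I N$
$\left(Y{\left(F{\left(5,12 \right)},l{\left(-2,1 \right)} \right)} + g{\left(101,-40 \right)}\right) + 23730 = \left(0 \left(- \frac{1}{3} + \frac{\sqrt{5^{2} + 12^{2}}}{9}\right) - 40\right) + 23730 = \left(0 \left(- \frac{1}{3} + \frac{\sqrt{25 + 144}}{9}\right) - 40\right) + 23730 = \left(0 \left(- \frac{1}{3} + \frac{\sqrt{169}}{9}\right) - 40\right) + 23730 = \left(0 \left(- \frac{1}{3} + \frac{1}{9} \cdot 13\right) - 40\right) + 23730 = \left(0 \left(- \frac{1}{3} + \frac{13}{9}\right) - 40\right) + 23730 = \left(0 \cdot \frac{10}{9} - 40\right) + 23730 = \left(0 - 40\right) + 23730 = -40 + 23730 = 23690$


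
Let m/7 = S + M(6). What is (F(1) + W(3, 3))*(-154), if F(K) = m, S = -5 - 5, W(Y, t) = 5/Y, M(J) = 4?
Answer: 18634/3 ≈ 6211.3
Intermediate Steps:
S = -10
m = -42 (m = 7*(-10 + 4) = 7*(-6) = -42)
F(K) = -42
(F(1) + W(3, 3))*(-154) = (-42 + 5/3)*(-154) = -121/3*(-154) = 18634/3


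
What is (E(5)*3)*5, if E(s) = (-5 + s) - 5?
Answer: -75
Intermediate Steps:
E(s) = -10 + s
(E(5)*3)*5 = ((-10 + 5)*3)*5 = -5*3*5 = -15*5 = -75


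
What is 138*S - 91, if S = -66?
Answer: -9199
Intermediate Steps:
138*S - 91 = 138*(-66) - 91 = -9108 - 91 = -9199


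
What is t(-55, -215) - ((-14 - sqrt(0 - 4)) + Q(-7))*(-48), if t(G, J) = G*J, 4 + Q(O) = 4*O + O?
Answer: 9281 - 96*I ≈ 9281.0 - 96.0*I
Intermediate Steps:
Q(O) = -4 + 5*O (Q(O) = -4 + (4*O + O) = -4 + 5*O)
t(-55, -215) - ((-14 - sqrt(0 - 4)) + Q(-7))*(-48) = -55*(-215) - ((-14 - sqrt(0 - 4)) + (-4 + 5*(-7)))*(-48) = 11825 - ((-14 - sqrt(-4)) + (-4 - 35))*(-48) = 11825 - ((-14 - 2*I) - 39)*(-48) = 11825 - (-53 - 2*I)*(-48) = 11825 - (2544 + 96*I) = 11825 + (-2544 - 96*I) = 9281 - 96*I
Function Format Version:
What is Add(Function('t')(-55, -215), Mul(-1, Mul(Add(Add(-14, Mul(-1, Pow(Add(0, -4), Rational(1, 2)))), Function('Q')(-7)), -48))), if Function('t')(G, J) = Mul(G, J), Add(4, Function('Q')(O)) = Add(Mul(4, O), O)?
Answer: Add(9281, Mul(-96, I)) ≈ Add(9281.0, Mul(-96.000, I))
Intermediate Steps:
Function('Q')(O) = Add(-4, Mul(5, O)) (Function('Q')(O) = Add(-4, Add(Mul(4, O), O)) = Add(-4, Mul(5, O)))
Add(Function('t')(-55, -215), Mul(-1, Mul(Add(Add(-14, Mul(-1, Pow(Add(0, -4), Rational(1, 2)))), Function('Q')(-7)), -48))) = Add(Mul(-55, -215), Mul(-1, Mul(Add(Add(-14, Mul(-1, Pow(Add(0, -4), Rational(1, 2)))), Add(-4, Mul(5, -7))), -48))) = Add(11825, Mul(-1, Mul(Add(Add(-14, Mul(-1, Pow(-4, Rational(1, 2)))), Add(-4, -35)), -48))) = Add(11825, Mul(-1, Mul(Add(Add(-14, Mul(-1, Mul(2, I))), -39), -48))) = Add(11825, Mul(-1, Mul(Add(Add(-14, Mul(-2, I)), -39), -48))) = Add(11825, Mul(-1, Mul(Add(-53, Mul(-2, I)), -48))) = Add(11825, Mul(-1, Add(2544, Mul(96, I)))) = Add(11825, Add(-2544, Mul(-96, I))) = Add(9281, Mul(-96, I))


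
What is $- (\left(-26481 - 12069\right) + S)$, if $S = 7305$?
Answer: $31245$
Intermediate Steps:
$- (\left(-26481 - 12069\right) + S) = - (\left(-26481 - 12069\right) + 7305) = - (-38550 + 7305) = \left(-1\right) \left(-31245\right) = 31245$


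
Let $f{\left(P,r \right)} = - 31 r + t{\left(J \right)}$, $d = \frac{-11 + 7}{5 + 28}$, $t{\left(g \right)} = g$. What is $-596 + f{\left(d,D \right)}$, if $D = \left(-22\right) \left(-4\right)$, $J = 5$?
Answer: $-3319$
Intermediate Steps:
$D = 88$
$d = - \frac{4}{33} \approx -0.12121$
$f{\left(P,r \right)} = 5 - 31 r$ ($f{\left(P,r \right)} = - 31 r + 5 = 5 - 31 r$)
$-596 + f{\left(d,D \right)} = -596 + \left(5 - 2728\right) = -596 - 2723 = -3319$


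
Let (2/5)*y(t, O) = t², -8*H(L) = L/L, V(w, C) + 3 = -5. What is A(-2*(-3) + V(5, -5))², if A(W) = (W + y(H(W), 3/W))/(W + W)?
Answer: 63001/262144 ≈ 0.24033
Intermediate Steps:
V(w, C) = -8 (V(w, C) = -3 - 5 = -8)
H(L) = -⅛ (H(L) = -L/(8*L) = -⅛*1 = -⅛)
y(t, O) = 5*t²/2
A(W) = (5/128 + W)/(2*W) (A(W) = (W + 5*(-⅛)²/2)/(W + W) = (W + (5/2)*(1/64))/((2*W)) = (W + 5/128)*(1/(2*W)) = (5/128 + W)*(1/(2*W)) = (5/128 + W)/(2*W))
A(-2*(-3) + V(5, -5))² = ((5 + 128*(-2*(-3) - 8))/(256*(-2*(-3) - 8)))² = ((5 + 128*(6 - 8))/(256*(6 - 8)))² = ((1/256)*(5 + 128*(-2))/(-2))² = ((1/256)*(-½)*(5 - 256))² = ((1/256)*(-½)*(-251))² = (251/512)² = 63001/262144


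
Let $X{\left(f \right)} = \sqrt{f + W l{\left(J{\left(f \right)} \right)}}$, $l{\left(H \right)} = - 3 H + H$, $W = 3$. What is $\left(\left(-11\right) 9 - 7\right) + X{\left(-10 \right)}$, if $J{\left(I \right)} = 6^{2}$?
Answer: $-106 + i \sqrt{226} \approx -106.0 + 15.033 i$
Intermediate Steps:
$J{\left(I \right)} = 36$
$l{\left(H \right)} = - 2 H$
$X{\left(f \right)} = \sqrt{-216 + f}$ ($X{\left(f \right)} = \sqrt{f + 3 \left(\left(-2\right) 36\right)} = \sqrt{f + 3 \left(-72\right)} = \sqrt{f - 216} = \sqrt{-216 + f}$)
$\left(\left(-11\right) 9 - 7\right) + X{\left(-10 \right)} = \left(\left(-11\right) 9 - 7\right) + \sqrt{-216 - 10} = \left(-99 - 7\right) + \sqrt{-226} = -106 + i \sqrt{226}$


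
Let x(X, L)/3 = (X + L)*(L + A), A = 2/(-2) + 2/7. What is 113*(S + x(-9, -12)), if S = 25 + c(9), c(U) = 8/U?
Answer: 840946/9 ≈ 93439.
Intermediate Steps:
A = -5/7 (A = 2*(-1/2) + 2*(1/7) = -1 + 2/7 = -5/7 ≈ -0.71429)
x(X, L) = 3*(-5/7 + L)*(L + X) (x(X, L) = 3*((X + L)*(L - 5/7)) = 3*((L + X)*(-5/7 + L)) = 3*((-5/7 + L)*(L + X)) = 3*(-5/7 + L)*(L + X))
S = 233/9 (S = 25 + 8/9 = 233/9 ≈ 25.889)
113*(S + x(-9, -12)) = 113*(233/9 + (3*(-12)**2 - 15/7*(-12) - 15/7*(-9) + 3*(-12)*(-9))) = 113*(233/9 + (3*144 + 180/7 + 135/7 + 324)) = 113*(233/9 + (432 + 180/7 + 135/7 + 324)) = 113*(233/9 + 801) = 113*(7442/9) = 840946/9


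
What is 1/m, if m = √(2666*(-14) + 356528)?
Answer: √79801/159602 ≈ 0.0017700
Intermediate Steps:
m = 2*√79801 (m = √(-37324 + 356528) = √319204 = 2*√79801 ≈ 564.98)
1/m = 1/(2*√79801) = √79801/159602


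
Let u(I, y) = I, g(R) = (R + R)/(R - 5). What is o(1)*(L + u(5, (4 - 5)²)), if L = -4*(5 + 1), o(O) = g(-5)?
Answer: -19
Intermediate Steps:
g(R) = 2*R/(-5 + R) (g(R) = (2*R)/(-5 + R) = 2*R/(-5 + R))
o(O) = 1 (o(O) = 2*(-5)/(-5 - 5) = 2*(-5)/(-10) = 2*(-5)*(-⅒) = 1)
L = -24 (L = -4*6 = -24)
o(1)*(L + u(5, (4 - 5)²)) = 1*(-24 + 5) = 1*(-19) = -19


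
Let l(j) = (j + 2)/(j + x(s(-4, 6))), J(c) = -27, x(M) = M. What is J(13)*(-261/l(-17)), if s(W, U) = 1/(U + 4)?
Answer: 396981/50 ≈ 7939.6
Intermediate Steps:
s(W, U) = 1/(4 + U)
l(j) = (2 + j)/(⅒ + j) (l(j) = (j + 2)/(j + 1/(4 + 6)) = (2 + j)/(j + 1/10) = (2 + j)/(j + ⅒) = (2 + j)/(⅒ + j))
J(13)*(-261/l(-17)) = -(-7047)/(10*(2 - 17)/(1 + 10*(-17))) = -(-7047)/(10*(-15)/(1 - 170)) = -(-7047)/(10*(-15)/(-169)) = -(-7047)/(10*(-1/169)*(-15)) = -(-7047)/150/169 = -(-7047)*169/150 = -27*(-14703/50) = 396981/50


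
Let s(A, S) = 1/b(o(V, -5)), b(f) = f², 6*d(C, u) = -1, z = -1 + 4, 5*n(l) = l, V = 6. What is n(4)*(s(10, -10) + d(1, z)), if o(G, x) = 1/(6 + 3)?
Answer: 194/3 ≈ 64.667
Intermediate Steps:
n(l) = l/5
z = 3
d(C, u) = -⅙ (d(C, u) = (⅙)*(-1) = -⅙)
o(G, x) = ⅑ (o(G, x) = 1/9 = ⅑)
s(A, S) = 81 (s(A, S) = 1/((⅑)²) = 1/(1/81) = 81)
n(4)*(s(10, -10) + d(1, z)) = ((⅕)*4)*(81 - ⅙) = (⅘)*(485/6) = 194/3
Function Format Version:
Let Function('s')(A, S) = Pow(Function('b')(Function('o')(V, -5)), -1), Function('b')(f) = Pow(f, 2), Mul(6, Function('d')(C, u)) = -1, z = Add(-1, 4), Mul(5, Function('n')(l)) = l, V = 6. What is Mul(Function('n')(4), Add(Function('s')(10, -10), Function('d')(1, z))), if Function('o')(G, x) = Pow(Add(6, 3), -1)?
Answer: Rational(194, 3) ≈ 64.667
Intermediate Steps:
Function('n')(l) = Mul(Rational(1, 5), l)
z = 3
Function('d')(C, u) = Rational(-1, 6) (Function('d')(C, u) = Mul(Rational(1, 6), -1) = Rational(-1, 6))
Function('o')(G, x) = Rational(1, 9) (Function('o')(G, x) = Pow(9, -1) = Rational(1, 9))
Function('s')(A, S) = 81 (Function('s')(A, S) = Pow(Pow(Rational(1, 9), 2), -1) = Pow(Rational(1, 81), -1) = 81)
Mul(Function('n')(4), Add(Function('s')(10, -10), Function('d')(1, z))) = Mul(Mul(Rational(1, 5), 4), Add(81, Rational(-1, 6))) = Mul(Rational(4, 5), Rational(485, 6)) = Rational(194, 3)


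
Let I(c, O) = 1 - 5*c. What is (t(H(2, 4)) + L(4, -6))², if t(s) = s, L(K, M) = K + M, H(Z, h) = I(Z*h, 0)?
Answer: 1681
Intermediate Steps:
H(Z, h) = 1 - 5*Z*h
(t(H(2, 4)) + L(4, -6))² = ((1 - 5*2*4) + (4 - 6))² = ((1 - 40) - 2)² = (-39 - 2)² = (-41)² = 1681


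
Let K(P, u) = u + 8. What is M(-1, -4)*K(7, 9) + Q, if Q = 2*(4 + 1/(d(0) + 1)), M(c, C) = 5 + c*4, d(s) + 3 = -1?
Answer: 73/3 ≈ 24.333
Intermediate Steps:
d(s) = -4 (d(s) = -3 - 1 = -4)
K(P, u) = 8 + u
M(c, C) = 5 + 4*c
Q = 22/3 (Q = 2*(4 + 1/(-4 + 1)) = 2*(4 + 1/(-3)) = 2*(4 - ⅓) = 2*(11/3) = 22/3 ≈ 7.3333)
M(-1, -4)*K(7, 9) + Q = (5 + 4*(-1))*(8 + 9) + 22/3 = (5 - 4)*17 + 22/3 = 1*17 + 22/3 = 17 + 22/3 = 73/3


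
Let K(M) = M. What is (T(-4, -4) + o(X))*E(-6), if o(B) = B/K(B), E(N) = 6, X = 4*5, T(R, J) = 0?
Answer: 6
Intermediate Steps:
X = 20
o(B) = 1 (o(B) = B/B = 1)
(T(-4, -4) + o(X))*E(-6) = (0 + 1)*6 = 1*6 = 6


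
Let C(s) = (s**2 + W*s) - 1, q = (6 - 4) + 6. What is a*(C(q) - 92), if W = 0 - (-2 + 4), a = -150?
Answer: 6750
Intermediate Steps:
q = 8 (q = 2 + 6 = 8)
W = -2 (W = 0 - 1*2 = 0 - 2 = -2)
C(s) = -1 + s**2 - 2*s (C(s) = (s**2 - 2*s) - 1 = -1 + s**2 - 2*s)
a*(C(q) - 92) = -150*((-1 + 8**2 - 2*8) - 92) = -150*((-1 + 64 - 16) - 92) = -150*(47 - 92) = -150*(-45) = 6750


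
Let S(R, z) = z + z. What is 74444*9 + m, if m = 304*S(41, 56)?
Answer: 704044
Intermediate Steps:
S(R, z) = 2*z
m = 34048 (m = 304*(2*56) = 304*112 = 34048)
74444*9 + m = 74444*9 + 34048 = 669996 + 34048 = 704044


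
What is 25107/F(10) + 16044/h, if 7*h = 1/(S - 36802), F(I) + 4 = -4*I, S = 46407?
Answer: 47463581853/44 ≈ 1.0787e+9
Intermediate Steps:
F(I) = -4 - 4*I
h = 1/67235 (h = 1/(7*(46407 - 36802)) = (⅐)/9605 = (⅐)*(1/9605) = 1/67235 ≈ 1.4873e-5)
25107/F(10) + 16044/h = 25107/(-4 - 4*10) + 16044/(1/67235) = 25107/(-4 - 40) + 16044*67235 = 25107/(-44) + 1078718340 = 25107*(-1/44) + 1078718340 = -25107/44 + 1078718340 = 47463581853/44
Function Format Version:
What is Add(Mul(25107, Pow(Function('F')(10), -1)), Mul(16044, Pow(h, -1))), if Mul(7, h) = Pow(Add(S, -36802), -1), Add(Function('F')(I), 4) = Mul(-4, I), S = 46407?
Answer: Rational(47463581853, 44) ≈ 1.0787e+9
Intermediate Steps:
Function('F')(I) = Add(-4, Mul(-4, I))
h = Rational(1, 67235) (h = Mul(Rational(1, 7), Pow(Add(46407, -36802), -1)) = Mul(Rational(1, 7), Pow(9605, -1)) = Mul(Rational(1, 7), Rational(1, 9605)) = Rational(1, 67235) ≈ 1.4873e-5)
Add(Mul(25107, Pow(Function('F')(10), -1)), Mul(16044, Pow(h, -1))) = Add(Mul(25107, Pow(Add(-4, Mul(-4, 10)), -1)), Mul(16044, Pow(Rational(1, 67235), -1))) = Add(Mul(25107, Pow(Add(-4, -40), -1)), Mul(16044, 67235)) = Add(Mul(25107, Pow(-44, -1)), 1078718340) = Add(Mul(25107, Rational(-1, 44)), 1078718340) = Add(Rational(-25107, 44), 1078718340) = Rational(47463581853, 44)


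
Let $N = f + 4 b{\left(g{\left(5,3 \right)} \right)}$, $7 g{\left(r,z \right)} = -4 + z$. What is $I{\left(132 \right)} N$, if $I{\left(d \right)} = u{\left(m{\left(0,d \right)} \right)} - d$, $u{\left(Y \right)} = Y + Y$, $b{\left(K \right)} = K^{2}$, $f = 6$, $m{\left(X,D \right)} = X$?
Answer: $- \frac{39336}{49} \approx -802.78$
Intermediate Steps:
$g{\left(r,z \right)} = - \frac{4}{7} + \frac{z}{7}$ ($g{\left(r,z \right)} = \frac{-4 + z}{7} = - \frac{4}{7} + \frac{z}{7}$)
$u{\left(Y \right)} = 2 Y$
$I{\left(d \right)} = - d$ ($I{\left(d \right)} = 2 \cdot 0 - d = 0 - d = - d$)
$N = \frac{298}{49}$ ($N = 6 + 4 \left(- \frac{4}{7} + \frac{1}{7} \cdot 3\right)^{2} = 6 + 4 \left(- \frac{4}{7} + \frac{3}{7}\right)^{2} = 6 + 4 \left(- \frac{1}{7}\right)^{2} = 6 + 4 \cdot \frac{1}{49} = 6 + \frac{4}{49} = \frac{298}{49} \approx 6.0816$)
$I{\left(132 \right)} N = \left(-1\right) 132 \cdot \frac{298}{49} = \left(-132\right) \frac{298}{49} = - \frac{39336}{49}$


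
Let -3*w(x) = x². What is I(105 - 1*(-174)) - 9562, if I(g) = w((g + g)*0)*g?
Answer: -9562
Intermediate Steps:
w(x) = -x²/3
I(g) = 0 (I(g) = (-((g + g)*0)²/3)*g = (-((2*g)*0)²/3)*g = (-⅓*0²)*g = (-⅓*0)*g = 0*g = 0)
I(105 - 1*(-174)) - 9562 = 0 - 9562 = -9562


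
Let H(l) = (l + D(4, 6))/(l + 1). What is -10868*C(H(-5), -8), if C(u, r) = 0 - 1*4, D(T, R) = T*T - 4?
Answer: 43472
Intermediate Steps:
D(T, R) = -4 + T² (D(T, R) = T² - 4 = -4 + T²)
H(l) = (12 + l)/(1 + l) (H(l) = (l + (-4 + 4²))/(l + 1) = (l + (-4 + 16))/(1 + l) = (l + 12)/(1 + l) = (12 + l)/(1 + l))
C(u, r) = -4 (C(u, r) = 0 - 4 = -4)
-10868*C(H(-5), -8) = -10868*(-4) = 43472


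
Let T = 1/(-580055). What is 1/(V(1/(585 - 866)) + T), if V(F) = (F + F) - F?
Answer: -162995455/580336 ≈ -280.86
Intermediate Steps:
V(F) = F (V(F) = 2*F - F = F)
T = -1/580055 ≈ -1.7240e-6
1/(V(1/(585 - 866)) + T) = 1/(1/(585 - 866) - 1/580055) = 1/(1/(-281) - 1/580055) = 1/(-1/281 - 1/580055) = 1/(-580336/162995455) = -162995455/580336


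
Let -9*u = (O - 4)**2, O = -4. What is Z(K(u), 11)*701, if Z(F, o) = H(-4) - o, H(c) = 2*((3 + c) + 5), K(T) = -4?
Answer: -2103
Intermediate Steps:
u = -64/9 (u = -(-4 - 4)**2/9 = -1/9*(-8)**2 = -1/9*64 = -64/9 ≈ -7.1111)
H(c) = 16 + 2*c (H(c) = 2*(8 + c) = 16 + 2*c)
Z(F, o) = 8 - o (Z(F, o) = (16 + 2*(-4)) - o = (16 - 8) - o = 8 - o)
Z(K(u), 11)*701 = (8 - 1*11)*701 = (8 - 11)*701 = -3*701 = -2103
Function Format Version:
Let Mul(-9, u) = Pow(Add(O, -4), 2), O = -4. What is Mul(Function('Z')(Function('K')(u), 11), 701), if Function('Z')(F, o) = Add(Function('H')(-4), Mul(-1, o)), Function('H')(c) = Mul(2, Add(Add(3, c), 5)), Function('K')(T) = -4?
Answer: -2103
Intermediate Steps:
u = Rational(-64, 9) (u = Mul(Rational(-1, 9), Pow(Add(-4, -4), 2)) = Mul(Rational(-1, 9), Pow(-8, 2)) = Mul(Rational(-1, 9), 64) = Rational(-64, 9) ≈ -7.1111)
Function('H')(c) = Add(16, Mul(2, c)) (Function('H')(c) = Mul(2, Add(8, c)) = Add(16, Mul(2, c)))
Function('Z')(F, o) = Add(8, Mul(-1, o)) (Function('Z')(F, o) = Add(Add(16, Mul(2, -4)), Mul(-1, o)) = Add(Add(16, -8), Mul(-1, o)) = Add(8, Mul(-1, o)))
Mul(Function('Z')(Function('K')(u), 11), 701) = Mul(Add(8, Mul(-1, 11)), 701) = Mul(Add(8, -11), 701) = Mul(-3, 701) = -2103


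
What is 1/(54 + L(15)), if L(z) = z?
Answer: 1/69 ≈ 0.014493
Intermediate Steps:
1/(54 + L(15)) = 1/(54 + 15) = 1/69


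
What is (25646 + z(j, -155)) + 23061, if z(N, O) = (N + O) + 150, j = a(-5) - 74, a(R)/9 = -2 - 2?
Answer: 48592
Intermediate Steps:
a(R) = -36 (a(R) = 9*(-2 - 2) = 9*(-4) = -36)
j = -110 (j = -36 - 74 = -110)
z(N, O) = 150 + N + O
(25646 + z(j, -155)) + 23061 = (25646 + (150 - 110 - 155)) + 23061 = (25646 - 115) + 23061 = 25531 + 23061 = 48592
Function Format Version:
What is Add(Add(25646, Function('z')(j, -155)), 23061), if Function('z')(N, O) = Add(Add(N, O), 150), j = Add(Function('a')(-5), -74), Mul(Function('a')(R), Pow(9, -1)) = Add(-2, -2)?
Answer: 48592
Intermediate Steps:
Function('a')(R) = -36 (Function('a')(R) = Mul(9, Add(-2, -2)) = Mul(9, -4) = -36)
j = -110 (j = Add(-36, -74) = -110)
Function('z')(N, O) = Add(150, N, O)
Add(Add(25646, Function('z')(j, -155)), 23061) = Add(Add(25646, Add(150, -110, -155)), 23061) = Add(Add(25646, -115), 23061) = Add(25531, 23061) = 48592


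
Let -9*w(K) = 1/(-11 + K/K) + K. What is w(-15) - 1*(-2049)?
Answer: 184561/90 ≈ 2050.7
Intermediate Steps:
w(K) = 1/90 - K/9 (w(K) = -(1/(-11 + K/K) + K)/9 = -(1/(-11 + 1) + K)/9 = -(1/(-10) + K)/9 = -(-⅒ + K)/9 = 1/90 - K/9)
w(-15) - 1*(-2049) = (1/90 - ⅑*(-15)) - 1*(-2049) = (1/90 + 5/3) + 2049 = 151/90 + 2049 = 184561/90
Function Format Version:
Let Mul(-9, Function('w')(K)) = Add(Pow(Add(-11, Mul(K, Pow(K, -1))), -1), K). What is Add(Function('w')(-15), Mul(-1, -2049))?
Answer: Rational(184561, 90) ≈ 2050.7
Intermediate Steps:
Function('w')(K) = Add(Rational(1, 90), Mul(Rational(-1, 9), K)) (Function('w')(K) = Mul(Rational(-1, 9), Add(Pow(Add(-11, Mul(K, Pow(K, -1))), -1), K)) = Mul(Rational(-1, 9), Add(Pow(Add(-11, 1), -1), K)) = Mul(Rational(-1, 9), Add(Pow(-10, -1), K)) = Mul(Rational(-1, 9), Add(Rational(-1, 10), K)) = Add(Rational(1, 90), Mul(Rational(-1, 9), K)))
Add(Function('w')(-15), Mul(-1, -2049)) = Add(Add(Rational(1, 90), Mul(Rational(-1, 9), -15)), Mul(-1, -2049)) = Add(Add(Rational(1, 90), Rational(5, 3)), 2049) = Add(Rational(151, 90), 2049) = Rational(184561, 90)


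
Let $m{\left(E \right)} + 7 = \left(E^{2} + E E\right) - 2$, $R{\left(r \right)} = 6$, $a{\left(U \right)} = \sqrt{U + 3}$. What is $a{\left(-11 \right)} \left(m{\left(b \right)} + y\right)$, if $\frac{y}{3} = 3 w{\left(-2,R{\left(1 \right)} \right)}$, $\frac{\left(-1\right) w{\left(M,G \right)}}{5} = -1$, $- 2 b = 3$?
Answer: $81 i \sqrt{2} \approx 114.55 i$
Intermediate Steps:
$a{\left(U \right)} = \sqrt{3 + U}$
$b = - \frac{3}{2}$ ($b = \left(- \frac{1}{2}\right) 3 = - \frac{3}{2} \approx -1.5$)
$w{\left(M,G \right)} = 5$ ($w{\left(M,G \right)} = \left(-5\right) \left(-1\right) = 5$)
$m{\left(E \right)} = -9 + 2 E^{2}$ ($m{\left(E \right)} = -7 - \left(2 - E^{2} - E E\right) = -7 + \left(\left(E^{2} + E^{2}\right) - 2\right) = -7 + \left(2 E^{2} - 2\right) = -7 + \left(-2 + 2 E^{2}\right) = -9 + 2 E^{2}$)
$y = 45$ ($y = 3 \cdot 3 \cdot 5 = 3 \cdot 15 = 45$)
$a{\left(-11 \right)} \left(m{\left(b \right)} + y\right) = \sqrt{3 - 11} \left(\left(-9 + 2 \left(- \frac{3}{2}\right)^{2}\right) + 45\right) = \sqrt{-8} \left(\left(-9 + 2 \cdot \frac{9}{4}\right) + 45\right) = 2 i \sqrt{2} \left(\left(-9 + \frac{9}{2}\right) + 45\right) = 2 i \sqrt{2} \left(- \frac{9}{2} + 45\right) = 2 i \sqrt{2} \cdot \frac{81}{2} = 81 i \sqrt{2}$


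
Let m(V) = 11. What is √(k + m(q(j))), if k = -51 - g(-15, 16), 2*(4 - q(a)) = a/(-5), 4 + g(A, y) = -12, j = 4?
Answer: 2*I*√6 ≈ 4.899*I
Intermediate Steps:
g(A, y) = -16 (g(A, y) = -4 - 12 = -16)
q(a) = 4 + a/10 (q(a) = 4 - a/(2*(-5)) = 4 - a*(-1)/(2*5) = 4 - (-1)*a/10 = 4 + a/10)
k = -35 (k = -51 - 1*(-16) = -51 + 16 = -35)
√(k + m(q(j))) = √(-35 + 11) = √(-24) = 2*I*√6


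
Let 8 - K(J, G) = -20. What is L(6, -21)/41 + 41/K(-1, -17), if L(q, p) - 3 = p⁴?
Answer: 5447233/1148 ≈ 4745.0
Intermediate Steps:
K(J, G) = 28 (K(J, G) = 8 - 1*(-20) = 8 + 20 = 28)
L(q, p) = 3 + p⁴
L(6, -21)/41 + 41/K(-1, -17) = (3 + (-21)⁴)/41 + 41/28 = (3 + 194481)*(1/41) + 41*(1/28) = 194484*(1/41) + 41/28 = 194484/41 + 41/28 = 5447233/1148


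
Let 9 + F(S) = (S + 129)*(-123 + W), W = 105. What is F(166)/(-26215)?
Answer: 5319/26215 ≈ 0.20290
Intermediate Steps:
F(S) = -2331 - 18*S (F(S) = -9 + (S + 129)*(-123 + 105) = -9 + (129 + S)*(-18) = -9 + (-2322 - 18*S) = -2331 - 18*S)
F(166)/(-26215) = (-2331 - 18*166)/(-26215) = (-2331 - 2988)*(-1/26215) = -5319*(-1/26215) = 5319/26215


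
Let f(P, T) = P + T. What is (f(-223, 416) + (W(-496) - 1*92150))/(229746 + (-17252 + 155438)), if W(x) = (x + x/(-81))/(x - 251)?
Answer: -5564002519/22262461524 ≈ -0.24993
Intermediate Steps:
W(x) = 80*x/(81*(-251 + x)) (W(x) = (x + x*(-1/81))/(-251 + x) = (x - x/81)/(-251 + x) = (80*x/81)/(-251 + x) = 80*x/(81*(-251 + x)))
(f(-223, 416) + (W(-496) - 1*92150))/(229746 + (-17252 + 155438)) = ((-223 + 416) + ((80/81)*(-496)/(-251 - 496) - 1*92150))/(229746 + (-17252 + 155438)) = (193 + ((80/81)*(-496)/(-747) - 92150))/(229746 + 138186) = (193 + ((80/81)*(-496)*(-1/747) - 92150))/367932 = (193 + (39680/60507 - 92150))*(1/367932) = (193 - 5575680370/60507)*(1/367932) = -5564002519/60507*1/367932 = -5564002519/22262461524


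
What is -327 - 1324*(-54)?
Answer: 71169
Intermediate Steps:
-327 - 1324*(-54) = -327 - 331*(-216) = -327 + 71496 = 71169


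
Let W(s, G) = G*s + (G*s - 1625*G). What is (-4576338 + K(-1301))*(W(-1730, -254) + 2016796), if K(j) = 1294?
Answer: -15136011518984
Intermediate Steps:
W(s, G) = -1625*G + 2*G*s (W(s, G) = G*s + (-1625*G + G*s) = -1625*G + 2*G*s)
(-4576338 + K(-1301))*(W(-1730, -254) + 2016796) = (-4576338 + 1294)*(-254*(-1625 + 2*(-1730)) + 2016796) = -4575044*(-254*(-1625 - 3460) + 2016796) = -4575044*(-254*(-5085) + 2016796) = -4575044*(1291590 + 2016796) = -4575044*3308386 = -15136011518984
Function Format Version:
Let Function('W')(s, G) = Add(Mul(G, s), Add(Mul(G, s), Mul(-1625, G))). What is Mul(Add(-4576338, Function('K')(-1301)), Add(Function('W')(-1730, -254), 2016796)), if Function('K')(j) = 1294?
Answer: -15136011518984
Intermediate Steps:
Function('W')(s, G) = Add(Mul(-1625, G), Mul(2, G, s)) (Function('W')(s, G) = Add(Mul(G, s), Add(Mul(-1625, G), Mul(G, s))) = Add(Mul(-1625, G), Mul(2, G, s)))
Mul(Add(-4576338, Function('K')(-1301)), Add(Function('W')(-1730, -254), 2016796)) = Mul(Add(-4576338, 1294), Add(Mul(-254, Add(-1625, Mul(2, -1730))), 2016796)) = Mul(-4575044, Add(Mul(-254, Add(-1625, -3460)), 2016796)) = Mul(-4575044, Add(Mul(-254, -5085), 2016796)) = Mul(-4575044, Add(1291590, 2016796)) = Mul(-4575044, 3308386) = -15136011518984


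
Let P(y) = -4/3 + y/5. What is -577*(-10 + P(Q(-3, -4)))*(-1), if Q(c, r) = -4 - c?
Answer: -99821/15 ≈ -6654.7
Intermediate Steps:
P(y) = -4/3 + y/5 (P(y) = -4*⅓ + y*(⅕) = -4/3 + y/5)
-577*(-10 + P(Q(-3, -4)))*(-1) = -577*(-10 + (-4/3 + (-4 - 1*(-3))/5))*(-1) = -577*(-10 + (-4/3 + (-4 + 3)/5))*(-1) = -577*(-10 + (-4/3 + (⅕)*(-1)))*(-1) = -577*(-10 + (-4/3 - ⅕))*(-1) = -577*(-10 - 23/15)*(-1) = -(-99821)*(-1)/15 = -577*173/15 = -99821/15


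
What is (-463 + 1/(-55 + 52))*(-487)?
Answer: 676930/3 ≈ 2.2564e+5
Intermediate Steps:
(-463 + 1/(-55 + 52))*(-487) = (-463 + 1/(-3))*(-487) = (-463 - 1/3)*(-487) = -1390/3*(-487) = 676930/3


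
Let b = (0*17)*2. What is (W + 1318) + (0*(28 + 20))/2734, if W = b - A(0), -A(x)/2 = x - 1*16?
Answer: 1286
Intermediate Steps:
A(x) = 32 - 2*x (A(x) = -2*(x - 1*16) = -2*(x - 16) = -2*(-16 + x) = 32 - 2*x)
b = 0 (b = 0*2 = 0)
W = -32 (W = 0 - (32 - 2*0) = 0 - (32 + 0) = 0 - 1*32 = 0 - 32 = -32)
(W + 1318) + (0*(28 + 20))/2734 = (-32 + 1318) + (0*(28 + 20))/2734 = 1286 + (0*48)*(1/2734) = 1286 + 0*(1/2734) = 1286 + 0 = 1286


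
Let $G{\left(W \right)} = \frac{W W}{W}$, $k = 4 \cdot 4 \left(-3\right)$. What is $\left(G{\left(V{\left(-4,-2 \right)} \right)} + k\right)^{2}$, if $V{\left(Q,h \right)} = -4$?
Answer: $2704$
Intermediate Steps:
$k = -48$ ($k = 16 \left(-3\right) = -48$)
$G{\left(W \right)} = W$ ($G{\left(W \right)} = \frac{W^{2}}{W} = W$)
$\left(G{\left(V{\left(-4,-2 \right)} \right)} + k\right)^{2} = \left(-4 - 48\right)^{2} = \left(-52\right)^{2} = 2704$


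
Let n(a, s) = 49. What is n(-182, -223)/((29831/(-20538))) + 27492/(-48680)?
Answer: -12452454003/363043270 ≈ -34.300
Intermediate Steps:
n(-182, -223)/((29831/(-20538))) + 27492/(-48680) = 49/((29831/(-20538))) + 27492/(-48680) = 49/((29831*(-1/20538))) + 27492*(-1/48680) = 49/(-29831/20538) - 6873/12170 = 49*(-20538/29831) - 6873/12170 = -1006362/29831 - 6873/12170 = -12452454003/363043270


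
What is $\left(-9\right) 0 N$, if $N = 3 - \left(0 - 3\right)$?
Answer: $0$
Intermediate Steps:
$N = 6$ ($N = 3 - \left(0 - 3\right) = 3 - -3 = 3 + 3 = 6$)
$\left(-9\right) 0 N = \left(-9\right) 0 \cdot 6 = 0 \cdot 6 = 0$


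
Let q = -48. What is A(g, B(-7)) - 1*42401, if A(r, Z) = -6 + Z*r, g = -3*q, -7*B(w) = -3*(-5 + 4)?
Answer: -297281/7 ≈ -42469.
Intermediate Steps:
B(w) = -3/7 (B(w) = -(-3)*(-5 + 4)/7 = -(-3)*(-1)/7 = -1/7*3 = -3/7)
g = 144 (g = -3*(-48) = 144)
A(g, B(-7)) - 1*42401 = (-6 - 3/7*144) - 1*42401 = (-6 - 432/7) - 42401 = -474/7 - 42401 = -297281/7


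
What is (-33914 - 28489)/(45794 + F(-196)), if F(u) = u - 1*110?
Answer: -62403/45488 ≈ -1.3719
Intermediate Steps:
F(u) = -110 + u (F(u) = u - 110 = -110 + u)
(-33914 - 28489)/(45794 + F(-196)) = (-33914 - 28489)/(45794 + (-110 - 196)) = -62403/(45794 - 306) = -62403/45488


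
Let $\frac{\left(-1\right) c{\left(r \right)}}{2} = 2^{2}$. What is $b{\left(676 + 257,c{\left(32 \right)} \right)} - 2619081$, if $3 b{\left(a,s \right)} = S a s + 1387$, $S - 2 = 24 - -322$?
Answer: $- \frac{10453328}{3} \approx -3.4844 \cdot 10^{6}$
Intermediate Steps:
$S = 348$ ($S = 2 + \left(24 - -322\right) = 2 + \left(24 + 322\right) = 2 + 346 = 348$)
$c{\left(r \right)} = -8$ ($c{\left(r \right)} = - 2 \cdot 2^{2} = \left(-2\right) 4 = -8$)
$b{\left(a,s \right)} = \frac{1387}{3} + 116 a s$ ($b{\left(a,s \right)} = \frac{348 a s + 1387}{3} = \frac{1387 + 348 a s}{3} = \frac{1387}{3} + 116 a s$)
$b{\left(676 + 257,c{\left(32 \right)} \right)} - 2619081 = \left(\frac{1387}{3} + 116 \left(676 + 257\right) \left(-8\right)\right) - 2619081 = \left(\frac{1387}{3} + 116 \cdot 933 \left(-8\right)\right) - 2619081 = \left(\frac{1387}{3} - 865824\right) - 2619081 = - \frac{2596085}{3} - 2619081 = - \frac{10453328}{3}$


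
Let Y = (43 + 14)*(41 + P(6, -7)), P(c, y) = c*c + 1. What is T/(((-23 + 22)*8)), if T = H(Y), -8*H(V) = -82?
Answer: -41/32 ≈ -1.2813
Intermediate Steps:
P(c, y) = 1 + c² (P(c, y) = c² + 1 = 1 + c²)
Y = 4446 (Y = (43 + 14)*(41 + (1 + 6²)) = 57*(41 + (1 + 36)) = 57*(41 + 37) = 57*78 = 4446)
H(V) = 41/4 (H(V) = -⅛*(-82) = 41/4)
T = 41/4 ≈ 10.250
T/(((-23 + 22)*8)) = 41/(4*(((-23 + 22)*8))) = 41/(4*((-1*8))) = (41/4)/(-8) = (41/4)*(-⅛) = -41/32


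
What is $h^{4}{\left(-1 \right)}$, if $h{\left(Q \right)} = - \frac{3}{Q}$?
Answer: $81$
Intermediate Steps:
$h^{4}{\left(-1 \right)} = \left(- \frac{3}{-1}\right)^{4} = \left(\left(-3\right) \left(-1\right)\right)^{4} = 3^{4} = 81$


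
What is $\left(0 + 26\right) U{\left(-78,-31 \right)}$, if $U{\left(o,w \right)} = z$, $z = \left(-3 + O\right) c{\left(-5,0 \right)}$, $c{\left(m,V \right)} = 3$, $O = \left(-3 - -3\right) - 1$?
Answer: $-312$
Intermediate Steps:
$O = -1$ ($O = \left(-3 + 3\right) - 1 = 0 - 1 = -1$)
$z = -12$ ($z = \left(-3 - 1\right) 3 = \left(-4\right) 3 = -12$)
$U{\left(o,w \right)} = -12$
$\left(0 + 26\right) U{\left(-78,-31 \right)} = \left(0 + 26\right) \left(-12\right) = 26 \left(-12\right) = -312$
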